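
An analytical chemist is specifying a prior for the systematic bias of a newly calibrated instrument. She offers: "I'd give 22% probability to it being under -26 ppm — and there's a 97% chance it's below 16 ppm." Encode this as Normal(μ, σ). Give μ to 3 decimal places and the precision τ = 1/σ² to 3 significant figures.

μ = -13.775, τ = 0.00399

The p-quantile of Normal(μ,σ) is μ + z_p·σ, with z_{0.22} = -0.7722 and z_{0.97} = 1.881.
Eliminate σ: μ = (z₂·x₁ − z₁·x₂)/(z₂ − z₁) = (1.881·-26 − (-0.7722)·16)/2.653 = -13.775.
Then σ = (x₂ − x₁)/(z₂ − z₁) = (16 − -26)/2.653 = 15.831.
Precision τ = 1/σ² = 1/15.83² = 0.00399.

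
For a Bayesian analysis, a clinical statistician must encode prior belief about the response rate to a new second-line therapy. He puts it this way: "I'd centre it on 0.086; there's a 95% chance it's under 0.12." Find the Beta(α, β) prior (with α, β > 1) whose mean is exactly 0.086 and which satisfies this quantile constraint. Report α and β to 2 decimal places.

With mean 0.086 fixed, write α = 0.086s, β = 0.914s where s = α+β.
Need P(θ < 0.12) = 0.95 under Beta(0.086s, 0.914s). Normal approximation: (q−m)/√(m(1−m)/s) ≈ z_{0.95} = 1.64, so s ≈ 0.086·0.914·(1.64)²/(0.12−0.086)² = 184.0.
At s = 184.0: P(θ<0.12) ≈ 0.940. Adjusting to match 0.95 gives s ≈ 208.17.
So α = 0.086·208.17 ≈ 17.90, β = 0.914·208.17 ≈ 190.27.

α ≈ 17.90, β ≈ 190.27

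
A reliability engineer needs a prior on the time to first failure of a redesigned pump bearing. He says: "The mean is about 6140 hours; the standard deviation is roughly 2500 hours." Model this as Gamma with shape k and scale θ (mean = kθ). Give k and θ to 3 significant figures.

For Gamma(k, scale θ): mean = kθ, variance = kθ², so CV = 1/√k.
CV = SD/mean = 2500/6140 = 0.4072, hence k = 1/CV² = 6.03.
Then θ = mean/k = 6140/6.03 = 1020.

k ≈ 6.03, θ ≈ 1020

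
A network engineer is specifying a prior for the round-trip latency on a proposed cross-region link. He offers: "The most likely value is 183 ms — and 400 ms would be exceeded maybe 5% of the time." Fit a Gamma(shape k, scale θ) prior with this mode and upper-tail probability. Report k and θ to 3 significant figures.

Gamma(k,θ) with k>1 has mode (k−1)θ, so θ = 183/(k−1).
Need P(X < 400) = 0.95 with θ tied to k this way. Start at k = 2, θ = 183: P(X<400) ≈ 0.642.
Too low — raise k to concentrate. Iterating converges to k ≈ 5.5.
Then θ = 183/(5.5−1) ≈ 40.7.

k ≈ 5.5, θ ≈ 40.7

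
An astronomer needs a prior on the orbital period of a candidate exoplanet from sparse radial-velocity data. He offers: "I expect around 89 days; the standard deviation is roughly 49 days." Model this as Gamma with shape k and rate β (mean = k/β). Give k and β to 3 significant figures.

k ≈ 3.3, β ≈ 0.0371

For Gamma(k, rate β): mean = k/β, variance = k/β², so CV = 1/√k.
CV = SD/mean = 49/89 = 0.5506, hence k = 1/CV² = 3.3.
Then β = k/mean = 3.3/89 = 0.0371.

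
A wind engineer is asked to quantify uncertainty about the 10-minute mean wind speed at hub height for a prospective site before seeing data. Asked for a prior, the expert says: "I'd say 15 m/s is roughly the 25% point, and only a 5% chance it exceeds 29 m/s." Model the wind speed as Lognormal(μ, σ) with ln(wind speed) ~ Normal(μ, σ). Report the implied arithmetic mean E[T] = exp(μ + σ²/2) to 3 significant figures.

If T ~ Lognormal(μ,σ) then ln T ~ Normal(μ,σ), so the p-quantile of ln T is μ + z_p·σ.
ln(15) = 2.708 and ln(29) = 3.367; z_{0.25} = -0.6745, z_{0.95} = 1.645.
σ = (3.367 − 2.708)/(1.645 − (-0.6745)) = 0.284.
μ = 2.708 − (-0.6745)·0.284 = 2.900.
E[T] = exp(μ + σ²/2) = exp(2.900 + 0.0404) = 18.9 m/s.

E[T] ≈ 18.9 m/s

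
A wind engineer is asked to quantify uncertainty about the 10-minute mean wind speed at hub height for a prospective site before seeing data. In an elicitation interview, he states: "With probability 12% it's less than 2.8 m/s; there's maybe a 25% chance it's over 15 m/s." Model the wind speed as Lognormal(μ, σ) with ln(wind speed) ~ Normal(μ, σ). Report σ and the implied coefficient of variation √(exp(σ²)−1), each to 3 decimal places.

If T ~ Lognormal(μ,σ) then ln T ~ Normal(μ,σ), so the p-quantile of ln T is μ + z_p·σ.
ln(2.8) = 1.03 and ln(15) = 2.708; z_{0.12} = -1.175, z_{0.75} = 0.6745.
σ = (2.708 − 1.03)/(0.6745 − (-1.175)) = 0.908.
μ = 1.03 − (-1.175)·0.908 = 2.096.
CV = √(exp(σ²)−1) = √(exp(0.8236)−1) = 1.131.

σ ≈ 0.908, CV ≈ 1.131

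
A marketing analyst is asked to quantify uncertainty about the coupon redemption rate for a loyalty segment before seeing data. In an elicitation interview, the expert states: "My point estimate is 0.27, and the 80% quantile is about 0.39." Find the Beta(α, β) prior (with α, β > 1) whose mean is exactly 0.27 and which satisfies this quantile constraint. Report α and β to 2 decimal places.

α ≈ 2.37, β ≈ 6.39

With mean 0.27 fixed, write α = 0.27s, β = 0.73s where s = α+β.
Need P(θ < 0.39) = 0.8 under Beta(0.27s, 0.73s). Normal approximation: (q−m)/√(m(1−m)/s) ≈ z_{0.8} = 0.842, so s ≈ 0.27·0.73·(0.842)²/(0.39−0.27)² = 9.7.
At s = 9.7: P(θ<0.39) ≈ 0.809. Adjusting to match 0.8 gives s ≈ 8.76.
So α = 0.27·8.76 ≈ 2.37, β = 0.73·8.76 ≈ 6.39.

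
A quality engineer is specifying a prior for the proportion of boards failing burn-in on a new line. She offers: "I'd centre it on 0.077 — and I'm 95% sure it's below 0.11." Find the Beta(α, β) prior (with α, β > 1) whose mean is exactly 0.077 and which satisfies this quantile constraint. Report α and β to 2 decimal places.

α ≈ 15.54, β ≈ 186.30

With mean 0.077 fixed, write α = 0.077s, β = 0.923s where s = α+β.
Need P(θ < 0.11) = 0.95 under Beta(0.077s, 0.923s). Normal approximation: (q−m)/√(m(1−m)/s) ≈ z_{0.95} = 1.64, so s ≈ 0.077·0.923·(1.64)²/(0.11−0.077)² = 176.6.
At s = 176.6: P(θ<0.11) ≈ 0.939. Adjusting to match 0.95 gives s ≈ 201.84.
So α = 0.077·201.84 ≈ 15.54, β = 0.923·201.84 ≈ 186.30.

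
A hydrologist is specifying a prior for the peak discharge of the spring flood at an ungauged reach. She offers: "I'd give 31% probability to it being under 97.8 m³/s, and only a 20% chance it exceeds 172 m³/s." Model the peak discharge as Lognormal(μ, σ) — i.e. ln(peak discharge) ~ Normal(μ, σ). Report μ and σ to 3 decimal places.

μ ≈ 4.792, σ ≈ 0.422

If T ~ Lognormal(μ,σ) then ln T ~ Normal(μ,σ), so the p-quantile of ln T is μ + z_p·σ.
ln(97.8) = 4.583 and ln(172) = 5.147; z_{0.31} = -0.4959, z_{0.8} = 0.8416.
σ = (5.147 − 4.583)/(0.8416 − (-0.4959)) = 0.422.
μ = 4.583 − (-0.4959)·0.422 = 4.792.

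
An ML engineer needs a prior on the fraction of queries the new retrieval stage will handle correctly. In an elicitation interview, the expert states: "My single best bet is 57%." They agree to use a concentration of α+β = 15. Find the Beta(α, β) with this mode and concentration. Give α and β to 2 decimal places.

For α,β > 1 the Beta mode is (α−1)/(α+β−2). With α+β = 15, the mode is (α−1)/13.
Set (α−1)/13 = 0.57 → α = 1 + 0.57·13 = 8.41.
β = 15 − α = 6.59.

α = 8.41, β = 6.59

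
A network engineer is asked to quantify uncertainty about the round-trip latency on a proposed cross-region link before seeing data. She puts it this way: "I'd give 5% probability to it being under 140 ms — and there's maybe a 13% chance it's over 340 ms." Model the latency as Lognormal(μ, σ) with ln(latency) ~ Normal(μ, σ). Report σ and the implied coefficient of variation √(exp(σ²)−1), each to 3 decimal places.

If T ~ Lognormal(μ,σ) then ln T ~ Normal(μ,σ), so the p-quantile of ln T is μ + z_p·σ.
ln(140) = 4.942 and ln(340) = 5.829; z_{0.05} = -1.645, z_{0.87} = 1.126.
σ = (5.829 − 4.942)/(1.126 − (-1.645)) = 0.320.
μ = 4.942 − (-1.645)·0.320 = 5.468.
CV = √(exp(σ²)−1) = √(exp(0.1025)−1) = 0.329.

σ ≈ 0.320, CV ≈ 0.329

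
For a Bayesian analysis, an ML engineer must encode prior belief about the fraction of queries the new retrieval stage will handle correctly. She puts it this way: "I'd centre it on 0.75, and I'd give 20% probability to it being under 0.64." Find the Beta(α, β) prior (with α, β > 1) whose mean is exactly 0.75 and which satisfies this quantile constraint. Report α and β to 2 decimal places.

With mean 0.75 fixed, write α = 0.75s, β = 0.25s where s = α+β.
Need P(θ < 0.64) = 0.2 under Beta(0.75s, 0.25s). Normal approximation: (q−m)/√(m(1−m)/s) ≈ z_{0.2} = -0.842, so s ≈ 0.75·0.25·(-0.842)²/(0.64−0.75)² = 11.0.
At s = 11.0: P(θ<0.64) ≈ 0.190. Adjusting to match 0.2 gives s ≈ 9.80.
So α = 0.75·9.80 ≈ 7.35, β = 0.25·9.80 ≈ 2.45.

α ≈ 7.35, β ≈ 2.45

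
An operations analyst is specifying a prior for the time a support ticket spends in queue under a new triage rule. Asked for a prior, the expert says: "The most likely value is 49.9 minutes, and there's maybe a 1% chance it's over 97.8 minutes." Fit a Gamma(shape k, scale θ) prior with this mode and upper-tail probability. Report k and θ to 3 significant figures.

k ≈ 11.9, θ ≈ 4.58

Gamma(k,θ) with k>1 has mode (k−1)θ, so θ = 49.9/(k−1).
Need P(X < 97.8) = 0.99 with θ tied to k this way. Start at k = 2, θ = 49.9: P(X<97.8) ≈ 0.583.
Too low — raise k to concentrate. Iterating converges to k ≈ 11.9.
Then θ = 49.9/(11.9−1) ≈ 4.58.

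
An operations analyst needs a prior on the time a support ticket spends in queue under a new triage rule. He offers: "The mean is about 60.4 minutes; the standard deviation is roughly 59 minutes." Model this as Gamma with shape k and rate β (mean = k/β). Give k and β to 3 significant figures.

k ≈ 1.05, β ≈ 0.0174

For Gamma(k, rate β): mean = k/β, variance = k/β², so CV = 1/√k.
CV = SD/mean = 59/60.4 = 0.9768, hence k = 1/CV² = 1.05.
Then β = k/mean = 1.05/60.4 = 0.0174.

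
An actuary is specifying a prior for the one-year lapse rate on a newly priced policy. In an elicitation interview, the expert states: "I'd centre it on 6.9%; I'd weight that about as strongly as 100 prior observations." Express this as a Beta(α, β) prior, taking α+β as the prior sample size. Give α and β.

Under the effective-sample-size interpretation, Beta(α, β) has prior mean α/(α+β) and prior sample size α+β.
So α+β = 100 and α/(α+β) = 0.069, giving α = 0.069·100 = 6.9 and β = 100 − 6.9 = 93.1.

α = 6.9, β = 93.1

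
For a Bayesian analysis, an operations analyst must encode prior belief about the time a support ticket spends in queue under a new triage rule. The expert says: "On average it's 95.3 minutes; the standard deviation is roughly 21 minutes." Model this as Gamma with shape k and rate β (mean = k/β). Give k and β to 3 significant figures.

k ≈ 20.6, β ≈ 0.216

For Gamma(k, rate β): mean = k/β, variance = k/β², so CV = 1/√k.
CV = SD/mean = 21/95.3 = 0.2204, hence k = 1/CV² = 20.6.
Then β = k/mean = 20.6/95.3 = 0.216.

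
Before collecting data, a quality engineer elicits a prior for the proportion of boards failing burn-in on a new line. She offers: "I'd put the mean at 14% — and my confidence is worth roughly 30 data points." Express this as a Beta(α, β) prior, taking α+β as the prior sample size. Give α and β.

Under the effective-sample-size interpretation, Beta(α, β) has prior mean α/(α+β) and prior sample size α+β.
So α+β = 30 and α/(α+β) = 0.14, giving α = 0.14·30 = 4.2 and β = 30 − 4.2 = 25.8.

α = 4.2, β = 25.8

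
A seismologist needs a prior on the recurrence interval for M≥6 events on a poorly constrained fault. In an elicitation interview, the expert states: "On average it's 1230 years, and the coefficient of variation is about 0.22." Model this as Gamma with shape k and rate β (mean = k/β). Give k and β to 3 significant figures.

k ≈ 20.7, β ≈ 0.0168

For Gamma(k, rate β): mean = k/β, variance = k/β², so CV = 1/√k.
CV = 0.22, hence k = 1/CV² = 20.7.
Then β = k/mean = 20.7/1230 = 0.0168.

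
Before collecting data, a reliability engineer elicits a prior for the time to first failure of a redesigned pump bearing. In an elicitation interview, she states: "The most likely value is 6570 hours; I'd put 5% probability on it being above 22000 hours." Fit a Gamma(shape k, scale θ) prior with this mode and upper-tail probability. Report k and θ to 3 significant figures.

k ≈ 2.78, θ ≈ 3690

Gamma(k,θ) with k>1 has mode (k−1)θ, so θ = 6570/(k−1).
Need P(X < 22000) = 0.95 with θ tied to k this way. Start at k = 2, θ = 6570: P(X<22000) ≈ 0.847.
Too low — raise k to concentrate. Iterating converges to k ≈ 2.78.
Then θ = 6570/(2.78−1) ≈ 3690.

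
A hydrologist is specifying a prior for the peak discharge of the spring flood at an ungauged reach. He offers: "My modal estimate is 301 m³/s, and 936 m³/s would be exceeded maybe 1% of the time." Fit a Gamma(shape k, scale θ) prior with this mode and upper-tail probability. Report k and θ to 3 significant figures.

Gamma(k,θ) with k>1 has mode (k−1)θ, so θ = 301/(k−1).
Need P(X < 936) = 0.99 with θ tied to k this way. Start at k = 2, θ = 301: P(X<936) ≈ 0.817.
Too low — raise k to concentrate. Iterating converges to k ≈ 4.47.
Then θ = 301/(4.47−1) ≈ 86.8.

k ≈ 4.47, θ ≈ 86.8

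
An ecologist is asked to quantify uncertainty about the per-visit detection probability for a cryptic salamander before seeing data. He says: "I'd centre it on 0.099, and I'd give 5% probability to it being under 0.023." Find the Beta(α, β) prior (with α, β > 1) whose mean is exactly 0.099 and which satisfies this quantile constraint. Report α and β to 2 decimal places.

With mean 0.099 fixed, write α = 0.099s, β = 0.901s where s = α+β.
Need P(θ < 0.023) = 0.05 under Beta(0.099s, 0.901s). Normal approximation: (q−m)/√(m(1−m)/s) ≈ z_{0.05} = -1.64, so s ≈ 0.099·0.901·(-1.64)²/(0.023−0.099)² = 41.8.
At s = 41.8: P(θ<0.023) ≈ 0.011. Adjusting to match 0.05 gives s ≈ 24.13.
So α = 0.099·24.13 ≈ 2.39, β = 0.901·24.13 ≈ 21.74.

α ≈ 2.39, β ≈ 21.74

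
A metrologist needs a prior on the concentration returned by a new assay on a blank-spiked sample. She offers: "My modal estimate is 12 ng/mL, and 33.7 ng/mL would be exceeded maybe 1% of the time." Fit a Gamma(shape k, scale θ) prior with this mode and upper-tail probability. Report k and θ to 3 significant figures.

k ≈ 5.29, θ ≈ 2.8

Gamma(k,θ) with k>1 has mode (k−1)θ, so θ = 12/(k−1).
Need P(X < 33.7) = 0.99 with θ tied to k this way. Start at k = 2, θ = 12: P(X<33.7) ≈ 0.770.
Too low — raise k to concentrate. Iterating converges to k ≈ 5.29.
Then θ = 12/(5.29−1) ≈ 2.8.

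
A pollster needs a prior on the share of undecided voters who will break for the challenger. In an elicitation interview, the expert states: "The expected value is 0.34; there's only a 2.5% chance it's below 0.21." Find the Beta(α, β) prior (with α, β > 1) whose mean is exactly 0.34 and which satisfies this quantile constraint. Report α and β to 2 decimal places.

α ≈ 15.14, β ≈ 29.38

With mean 0.34 fixed, write α = 0.34s, β = 0.66s where s = α+β.
Need P(θ < 0.21) = 0.025 under Beta(0.34s, 0.66s). Normal approximation: (q−m)/√(m(1−m)/s) ≈ z_{0.025} = -1.96, so s ≈ 0.34·0.66·(-1.96)²/(0.21−0.34)² = 51.0.
At s = 51.0: P(θ<0.21) ≈ 0.018. Adjusting to match 0.025 gives s ≈ 44.52.
So α = 0.34·44.52 ≈ 15.14, β = 0.66·44.52 ≈ 29.38.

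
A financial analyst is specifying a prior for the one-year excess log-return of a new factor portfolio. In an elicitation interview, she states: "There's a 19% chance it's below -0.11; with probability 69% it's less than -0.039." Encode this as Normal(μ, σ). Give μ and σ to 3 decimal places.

μ = -0.065, σ = 0.052

For Normal(μ,σ), the p-quantile is μ + z_p·σ. Here z_{0.19} = -0.8779, z_{0.69} = 0.4959.
So -0.11 = μ − 0.8779σ and -0.039 = μ + 0.4959σ.
Subtracting: σ = (-0.039 − -0.11)/(0.4959 − (-0.8779)) = 0.052.
Then μ = -0.11 − (-0.8779)·0.052 = -0.065.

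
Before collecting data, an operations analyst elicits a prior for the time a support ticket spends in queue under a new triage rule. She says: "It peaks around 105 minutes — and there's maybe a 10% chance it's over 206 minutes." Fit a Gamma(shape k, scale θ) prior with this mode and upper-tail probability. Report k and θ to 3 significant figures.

k ≈ 5.22, θ ≈ 24.9

Gamma(k,θ) with k>1 has mode (k−1)θ, so θ = 105/(k−1).
Need P(X < 206) = 0.9 with θ tied to k this way. Start at k = 2, θ = 105: P(X<206) ≈ 0.584.
Too low — raise k to concentrate. Iterating converges to k ≈ 5.22.
Then θ = 105/(5.22−1) ≈ 24.9.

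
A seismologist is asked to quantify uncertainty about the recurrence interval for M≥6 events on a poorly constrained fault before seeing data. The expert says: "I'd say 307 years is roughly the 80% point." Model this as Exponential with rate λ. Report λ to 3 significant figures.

λ ≈ 0.00524

P(T < 307.0) = 1 − e^(−λ·307.0) = 0.8, so λ = −ln(1−0.8)/307.0 = −ln(0.2)/307.0 = 0.00524.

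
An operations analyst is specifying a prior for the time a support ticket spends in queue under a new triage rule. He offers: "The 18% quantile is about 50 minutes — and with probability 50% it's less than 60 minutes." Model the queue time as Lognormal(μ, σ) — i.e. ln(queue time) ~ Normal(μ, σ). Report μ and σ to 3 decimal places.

If T ~ Lognormal(μ,σ) then ln T ~ Normal(μ,σ), so the p-quantile of ln T is μ + z_p·σ.
ln(50) = 3.912 and ln(60) = 4.094; z_{0.18} = -0.9154, z_{0.5} = 0.
σ = (4.094 − 3.912)/(0 − (-0.9154)) = 0.199.
μ = 3.912 − (-0.9154)·0.199 = 4.094.

μ ≈ 4.094, σ ≈ 0.199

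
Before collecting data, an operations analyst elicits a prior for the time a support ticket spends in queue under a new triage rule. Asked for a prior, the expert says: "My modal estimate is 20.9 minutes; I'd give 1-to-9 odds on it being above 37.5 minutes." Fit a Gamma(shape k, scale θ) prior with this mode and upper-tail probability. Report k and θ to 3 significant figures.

Gamma(k,θ) with k>1 has mode (k−1)θ, so θ = 20.9/(k−1).
Need P(X < 37.5) = 0.9 with θ tied to k this way. Start at k = 2, θ = 20.9: P(X<37.5) ≈ 0.535.
Too low — raise k to concentrate. Iterating converges to k ≈ 6.57.
Then θ = 20.9/(6.57−1) ≈ 3.75.

k ≈ 6.57, θ ≈ 3.75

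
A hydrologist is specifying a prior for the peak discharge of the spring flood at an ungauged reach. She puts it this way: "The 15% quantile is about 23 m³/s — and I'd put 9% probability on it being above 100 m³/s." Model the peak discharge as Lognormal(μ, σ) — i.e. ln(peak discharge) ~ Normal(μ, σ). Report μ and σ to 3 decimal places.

If T ~ Lognormal(μ,σ) then ln T ~ Normal(μ,σ), so the p-quantile of ln T is μ + z_p·σ.
ln(23) = 3.135 and ln(100) = 4.605; z_{0.15} = -1.036, z_{0.91} = 1.341.
σ = (4.605 − 3.135)/(1.341 − (-1.036)) = 0.618.
μ = 3.135 − (-1.036)·0.618 = 3.776.

μ ≈ 3.776, σ ≈ 0.618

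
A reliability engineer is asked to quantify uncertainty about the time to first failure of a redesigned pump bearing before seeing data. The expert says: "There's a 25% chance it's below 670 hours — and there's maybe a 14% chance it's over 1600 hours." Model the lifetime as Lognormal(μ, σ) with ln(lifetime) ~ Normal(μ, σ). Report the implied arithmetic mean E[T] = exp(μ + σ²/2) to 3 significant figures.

E[T] ≈ 1060 hours

If T ~ Lognormal(μ,σ) then ln T ~ Normal(μ,σ), so the p-quantile of ln T is μ + z_p·σ.
ln(670) = 6.507 and ln(1600) = 7.378; z_{0.25} = -0.6745, z_{0.86} = 1.08.
σ = (7.378 − 6.507)/(1.08 − (-0.6745)) = 0.496.
μ = 6.507 − (-0.6745)·0.496 = 6.842.
E[T] = exp(μ + σ²/2) = exp(6.842 + 0.1230) = 1060 hours.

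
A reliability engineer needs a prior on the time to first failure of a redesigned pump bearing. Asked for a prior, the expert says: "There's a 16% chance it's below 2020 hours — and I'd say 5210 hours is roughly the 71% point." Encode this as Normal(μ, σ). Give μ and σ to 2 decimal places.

For Normal(μ,σ), the p-quantile is μ + z_p·σ. Here z_{0.16} = -0.9945, z_{0.71} = 0.5534.
So 2020 = μ − 0.9945σ and 5210 = μ + 0.5534σ.
Subtracting: σ = (5210 − 2020)/(0.5534 − (-0.9945)) = 2060.93.
Then μ = 2020 − (-0.9945)·2060.93 = 4069.51.

μ = 4069.51, σ = 2060.93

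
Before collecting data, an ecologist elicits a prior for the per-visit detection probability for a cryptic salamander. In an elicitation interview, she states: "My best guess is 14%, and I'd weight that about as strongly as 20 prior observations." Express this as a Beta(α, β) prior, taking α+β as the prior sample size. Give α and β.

Under the effective-sample-size interpretation, Beta(α, β) has prior mean α/(α+β) and prior sample size α+β.
So α+β = 20 and α/(α+β) = 0.14, giving α = 0.14·20 = 2.8 and β = 20 − 2.8 = 17.2.

α = 2.8, β = 17.2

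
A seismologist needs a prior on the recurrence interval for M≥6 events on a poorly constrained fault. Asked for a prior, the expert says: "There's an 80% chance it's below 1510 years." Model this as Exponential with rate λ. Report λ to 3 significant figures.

λ ≈ 0.00107

P(T < 1510.0) = 1 − e^(−λ·1510.0) = 0.8, so λ = −ln(1−0.8)/1510.0 = −ln(0.2)/1510.0 = 0.00107.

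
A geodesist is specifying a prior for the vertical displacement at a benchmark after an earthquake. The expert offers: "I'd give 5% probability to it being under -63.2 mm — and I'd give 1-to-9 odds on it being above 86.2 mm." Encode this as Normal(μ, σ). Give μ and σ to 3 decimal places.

μ = 20.774, σ = 51.052

For Normal(μ,σ), the p-quantile is μ + z_p·σ. Here z_{0.05} = -1.645, z_{0.9} = 1.282.
So -63.2 = μ − 1.645σ and 86.2 = μ + 1.282σ.
Subtracting: σ = (86.2 − -63.2)/(1.282 − (-1.645)) = 51.052.
Then μ = -63.2 − (-1.645)·51.052 = 20.774.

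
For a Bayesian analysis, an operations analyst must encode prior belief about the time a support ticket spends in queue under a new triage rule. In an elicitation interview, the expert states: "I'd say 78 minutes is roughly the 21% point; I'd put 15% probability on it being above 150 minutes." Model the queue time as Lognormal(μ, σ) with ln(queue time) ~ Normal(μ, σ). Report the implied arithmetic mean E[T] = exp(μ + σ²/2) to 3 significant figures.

E[T] ≈ 111 minutes

If T ~ Lognormal(μ,σ) then ln T ~ Normal(μ,σ), so the p-quantile of ln T is μ + z_p·σ.
ln(78) = 4.357 and ln(150) = 5.011; z_{0.21} = -0.8064, z_{0.85} = 1.036.
σ = (5.011 − 4.357)/(1.036 − (-0.8064)) = 0.355.
μ = 4.357 − (-0.8064)·0.355 = 4.643.
E[T] = exp(μ + σ²/2) = exp(4.643 + 0.0630) = 111 minutes.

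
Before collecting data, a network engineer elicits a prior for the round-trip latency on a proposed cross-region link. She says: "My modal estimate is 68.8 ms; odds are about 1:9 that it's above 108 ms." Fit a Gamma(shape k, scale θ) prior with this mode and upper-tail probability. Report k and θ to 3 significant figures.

Gamma(k,θ) with k>1 has mode (k−1)θ, so θ = 68.8/(k−1).
Need P(X < 108) = 0.9 with θ tied to k this way. Start at k = 2, θ = 68.8: P(X<108) ≈ 0.465.
Too low — raise k to concentrate. Iterating converges to k ≈ 10.2.
Then θ = 68.8/(10.2−1) ≈ 7.47.

k ≈ 10.2, θ ≈ 7.47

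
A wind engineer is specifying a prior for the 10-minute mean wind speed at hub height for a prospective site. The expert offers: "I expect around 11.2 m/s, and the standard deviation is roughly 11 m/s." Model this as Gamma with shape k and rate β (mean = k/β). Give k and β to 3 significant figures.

For Gamma(k, rate β): mean = k/β, variance = k/β², so CV = 1/√k.
CV = SD/mean = 11/11.2 = 0.9821, hence k = 1/CV² = 1.04.
Then β = k/mean = 1.04/11.2 = 0.0926.

k ≈ 1.04, β ≈ 0.0926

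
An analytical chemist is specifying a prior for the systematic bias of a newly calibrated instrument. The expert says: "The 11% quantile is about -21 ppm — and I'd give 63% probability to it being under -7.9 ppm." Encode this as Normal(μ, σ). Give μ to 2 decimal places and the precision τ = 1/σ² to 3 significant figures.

For Normal(μ,σ), the p-quantile is μ + z_p·σ. Here z_{0.11} = -1.227, z_{0.63} = 0.3319.
So -21 = μ − 1.227σ and -7.9 = μ + 0.3319σ.
Subtracting: σ = (-7.9 − -21)/(0.3319 − (-1.227)) = 8.41.
Then μ = -21 − (-1.227)·8.41 = -10.69.
Precision τ = 1/σ² = 1/8.406² = 0.0142.

μ = -10.69, τ = 0.0142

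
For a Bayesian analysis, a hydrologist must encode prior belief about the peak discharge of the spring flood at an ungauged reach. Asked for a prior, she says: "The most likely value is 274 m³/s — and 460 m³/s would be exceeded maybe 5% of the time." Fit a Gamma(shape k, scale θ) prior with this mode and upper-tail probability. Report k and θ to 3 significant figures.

Gamma(k,θ) with k>1 has mode (k−1)θ, so θ = 274/(k−1).
Need P(X < 460) = 0.95 with θ tied to k this way. Start at k = 2, θ = 274: P(X<460) ≈ 0.500.
Too low — raise k to concentrate. Iterating converges to k ≈ 11.4.
Then θ = 274/(11.4−1) ≈ 26.3.

k ≈ 11.4, θ ≈ 26.3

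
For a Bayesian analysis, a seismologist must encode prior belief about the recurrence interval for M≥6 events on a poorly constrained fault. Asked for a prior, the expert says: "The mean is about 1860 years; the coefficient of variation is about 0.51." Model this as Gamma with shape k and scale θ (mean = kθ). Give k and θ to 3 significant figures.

For Gamma(k, scale θ): mean = kθ, variance = kθ², so CV = 1/√k.
CV = 0.51, hence k = 1/CV² = 3.84.
Then θ = mean/k = 1860/3.84 = 484.

k ≈ 3.84, θ ≈ 484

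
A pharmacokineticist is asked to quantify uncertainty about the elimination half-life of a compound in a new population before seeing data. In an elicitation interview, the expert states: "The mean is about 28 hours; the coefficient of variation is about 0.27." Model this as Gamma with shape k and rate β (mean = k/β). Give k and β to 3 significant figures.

k ≈ 13.7, β ≈ 0.49

For Gamma(k, rate β): mean = k/β, variance = k/β², so CV = 1/√k.
CV = 0.27, hence k = 1/CV² = 13.7.
Then β = k/mean = 13.7/28 = 0.49.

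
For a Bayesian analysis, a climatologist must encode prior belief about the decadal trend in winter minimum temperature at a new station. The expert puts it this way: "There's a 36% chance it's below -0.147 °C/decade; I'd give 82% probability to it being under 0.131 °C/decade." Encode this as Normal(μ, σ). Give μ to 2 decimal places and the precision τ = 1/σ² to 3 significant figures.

μ = -0.07, τ = 21

For Normal(μ,σ), the p-quantile is μ + z_p·σ. Here z_{0.36} = -0.3585, z_{0.82} = 0.9154.
So -0.147 = μ − 0.3585σ and 0.131 = μ + 0.9154σ.
Subtracting: σ = (0.131 − -0.147)/(0.9154 − (-0.3585)) = 0.22.
Then μ = -0.147 − (-0.3585)·0.22 = -0.07.
Precision τ = 1/σ² = 1/0.2182² = 21.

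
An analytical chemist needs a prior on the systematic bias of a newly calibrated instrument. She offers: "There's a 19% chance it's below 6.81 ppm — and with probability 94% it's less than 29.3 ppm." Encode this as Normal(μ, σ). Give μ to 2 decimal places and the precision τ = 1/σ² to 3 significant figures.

The p-quantile of Normal(μ,σ) is μ + z_p·σ, with z_{0.19} = -0.8779 and z_{0.94} = 1.555.
Eliminate σ: μ = (z₂·x₁ − z₁·x₂)/(z₂ − z₁) = (1.555·6.81 − (-0.8779)·29.3)/2.433 = 14.93.
Then σ = (x₂ − x₁)/(z₂ − z₁) = (29.3 − 6.81)/2.433 = 9.24.
Precision τ = 1/σ² = 1/9.245² = 0.0117.

μ = 14.93, τ = 0.0117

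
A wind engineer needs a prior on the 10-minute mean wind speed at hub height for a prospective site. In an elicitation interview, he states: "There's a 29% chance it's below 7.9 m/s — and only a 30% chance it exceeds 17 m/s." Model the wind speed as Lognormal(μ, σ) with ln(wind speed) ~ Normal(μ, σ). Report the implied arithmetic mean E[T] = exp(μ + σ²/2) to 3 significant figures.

E[T] ≈ 15.1 m/s

If T ~ Lognormal(μ,σ) then ln T ~ Normal(μ,σ), so the p-quantile of ln T is μ + z_p·σ.
ln(7.9) = 2.067 and ln(17) = 2.833; z_{0.29} = -0.5534, z_{0.7} = 0.5244.
σ = (2.833 − 2.067)/(0.5244 − (-0.5534)) = 0.711.
μ = 2.067 − (-0.5534)·0.711 = 2.460.
E[T] = exp(μ + σ²/2) = exp(2.460 + 0.2528) = 15.1 m/s.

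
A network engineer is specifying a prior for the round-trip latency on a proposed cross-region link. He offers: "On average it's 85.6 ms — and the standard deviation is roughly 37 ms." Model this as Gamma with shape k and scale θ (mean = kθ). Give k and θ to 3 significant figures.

For Gamma(k, scale θ): mean = kθ, variance = kθ², so CV = 1/√k.
CV = SD/mean = 37/85.6 = 0.4322, hence k = 1/CV² = 5.35.
Then θ = mean/k = 85.6/5.35 = 16.

k ≈ 5.35, θ ≈ 16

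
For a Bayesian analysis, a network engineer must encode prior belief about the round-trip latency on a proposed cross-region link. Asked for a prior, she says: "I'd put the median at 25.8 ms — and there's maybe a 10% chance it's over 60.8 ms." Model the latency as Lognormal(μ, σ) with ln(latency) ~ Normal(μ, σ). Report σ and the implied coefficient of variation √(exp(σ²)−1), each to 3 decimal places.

σ ≈ 0.669, CV ≈ 0.751

If T ~ Lognormal(μ,σ) then ln T ~ Normal(μ,σ), so the p-quantile of ln T is μ + z_p·σ.
ln(25.8) = 3.25 and ln(60.8) = 4.108; z_{0.5} = 0, z_{0.9} = 1.282.
σ = (4.108 − 3.25)/(1.282 − (0)) = 0.669.
μ = 3.25 − (0)·0.669 = 3.250.
CV = √(exp(σ²)−1) = √(exp(0.4474)−1) = 0.751.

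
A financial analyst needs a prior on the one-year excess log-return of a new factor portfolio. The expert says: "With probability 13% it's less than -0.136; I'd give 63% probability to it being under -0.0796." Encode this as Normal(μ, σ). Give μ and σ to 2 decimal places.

μ = -0.09, σ = 0.04

The p-quantile of Normal(μ,σ) is μ + z_p·σ, with z_{0.13} = -1.126 and z_{0.63} = 0.3319.
Eliminate σ: μ = (z₂·x₁ − z₁·x₂)/(z₂ − z₁) = (0.3319·-0.136 − (-1.126)·-0.0796)/1.458 = -0.09.
Then σ = (x₂ − x₁)/(z₂ − z₁) = (-0.0796 − -0.136)/1.458 = 0.04.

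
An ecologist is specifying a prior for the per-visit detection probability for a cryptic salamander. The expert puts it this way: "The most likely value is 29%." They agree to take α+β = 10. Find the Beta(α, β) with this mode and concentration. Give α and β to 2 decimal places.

For α,β > 1 the Beta mode is (α−1)/(α+β−2). With α+β = 10, the mode is (α−1)/8.
Set (α−1)/8 = 0.29 → α = 1 + 0.29·8 = 3.32.
β = 10 − α = 6.68.

α = 3.32, β = 6.68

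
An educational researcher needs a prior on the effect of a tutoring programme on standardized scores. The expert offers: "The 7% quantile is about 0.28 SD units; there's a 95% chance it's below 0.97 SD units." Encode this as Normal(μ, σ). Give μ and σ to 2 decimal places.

μ = 0.61, σ = 0.22

The p-quantile of Normal(μ,σ) is μ + z_p·σ, with z_{0.07} = -1.476 and z_{0.95} = 1.645.
Eliminate σ: μ = (z₂·x₁ − z₁·x₂)/(z₂ − z₁) = (1.645·0.28 − (-1.476)·0.97)/3.121 = 0.61.
Then σ = (x₂ − x₁)/(z₂ − z₁) = (0.97 − 0.28)/3.121 = 0.22.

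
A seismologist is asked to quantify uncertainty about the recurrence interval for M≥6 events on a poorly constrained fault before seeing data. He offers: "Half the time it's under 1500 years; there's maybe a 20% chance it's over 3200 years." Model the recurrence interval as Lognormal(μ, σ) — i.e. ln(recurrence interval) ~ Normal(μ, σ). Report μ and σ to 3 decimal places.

μ ≈ 7.313, σ ≈ 0.900

If T ~ Lognormal(μ,σ) then ln T ~ Normal(μ,σ), so the p-quantile of ln T is μ + z_p·σ.
ln(1500) = 7.313 and ln(3200) = 8.071; z_{0.5} = 0, z_{0.8} = 0.8416.
σ = (8.071 − 7.313)/(0.8416 − (0)) = 0.900.
μ = 7.313 − (0)·0.900 = 7.313.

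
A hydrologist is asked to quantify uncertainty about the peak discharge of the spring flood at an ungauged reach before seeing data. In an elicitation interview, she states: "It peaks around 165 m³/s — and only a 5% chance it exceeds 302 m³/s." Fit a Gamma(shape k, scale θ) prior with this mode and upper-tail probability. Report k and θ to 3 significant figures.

k ≈ 8.62, θ ≈ 21.6

Gamma(k,θ) with k>1 has mode (k−1)θ, so θ = 165/(k−1).
Need P(X < 302) = 0.95 with θ tied to k this way. Start at k = 2, θ = 165: P(X<302) ≈ 0.546.
Too low — raise k to concentrate. Iterating converges to k ≈ 8.62.
Then θ = 165/(8.62−1) ≈ 21.6.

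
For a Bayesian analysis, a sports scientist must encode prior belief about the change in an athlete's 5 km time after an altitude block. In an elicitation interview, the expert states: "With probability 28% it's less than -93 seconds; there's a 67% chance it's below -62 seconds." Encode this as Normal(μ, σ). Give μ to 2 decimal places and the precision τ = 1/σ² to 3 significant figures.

μ = -75.33, τ = 0.00109

For Normal(μ,σ), the p-quantile is μ + z_p·σ. Here z_{0.28} = -0.5828, z_{0.67} = 0.4399.
So -93 = μ − 0.5828σ and -62 = μ + 0.4399σ.
Subtracting: σ = (-62 − -93)/(0.4399 − (-0.5828)) = 30.31.
Then μ = -93 − (-0.5828)·30.31 = -75.33.
Precision τ = 1/σ² = 1/30.31² = 0.00109.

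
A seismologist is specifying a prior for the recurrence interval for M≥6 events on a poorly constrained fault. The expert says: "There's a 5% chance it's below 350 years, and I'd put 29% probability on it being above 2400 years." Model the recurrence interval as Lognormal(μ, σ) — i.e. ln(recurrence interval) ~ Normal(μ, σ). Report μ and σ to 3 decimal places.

If T ~ Lognormal(μ,σ) then ln T ~ Normal(μ,σ), so the p-quantile of ln T is μ + z_p·σ.
ln(350) = 5.858 and ln(2400) = 7.783; z_{0.05} = -1.645, z_{0.71} = 0.5534.
σ = (7.783 − 5.858)/(0.5534 − (-1.645)) = 0.876.
μ = 5.858 − (-1.645)·0.876 = 7.299.

μ ≈ 7.299, σ ≈ 0.876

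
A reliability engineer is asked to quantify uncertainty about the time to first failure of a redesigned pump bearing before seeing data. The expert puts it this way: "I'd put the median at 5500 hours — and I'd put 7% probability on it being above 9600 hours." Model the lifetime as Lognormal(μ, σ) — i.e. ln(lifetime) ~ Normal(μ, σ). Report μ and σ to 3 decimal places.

μ ≈ 8.613, σ ≈ 0.377

If T ~ Lognormal(μ,σ) then ln T ~ Normal(μ,σ), so the p-quantile of ln T is μ + z_p·σ.
ln(5500) = 8.613 and ln(9600) = 9.17; z_{0.5} = 0, z_{0.93} = 1.476.
σ = (9.17 − 8.613)/(1.476 − (0)) = 0.377.
μ = 8.613 − (0)·0.377 = 8.613.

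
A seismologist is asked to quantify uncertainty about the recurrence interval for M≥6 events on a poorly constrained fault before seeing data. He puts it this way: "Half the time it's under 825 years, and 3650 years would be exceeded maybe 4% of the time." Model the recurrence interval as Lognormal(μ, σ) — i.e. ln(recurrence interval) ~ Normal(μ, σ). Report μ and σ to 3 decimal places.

μ ≈ 6.715, σ ≈ 0.849

If T ~ Lognormal(μ,σ) then ln T ~ Normal(μ,σ), so the p-quantile of ln T is μ + z_p·σ.
ln(825) = 6.715 and ln(3650) = 8.202; z_{0.5} = 0, z_{0.96} = 1.751.
σ = (8.202 − 6.715)/(1.751 − (0)) = 0.849.
μ = 6.715 − (0)·0.849 = 6.715.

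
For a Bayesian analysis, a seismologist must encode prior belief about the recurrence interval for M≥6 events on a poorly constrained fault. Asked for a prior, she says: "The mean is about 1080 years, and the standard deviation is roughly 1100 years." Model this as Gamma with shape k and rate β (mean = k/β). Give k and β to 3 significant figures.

k ≈ 0.964, β ≈ 0.000893

For Gamma(k, rate β): mean = k/β, variance = k/β², so CV = 1/√k.
CV = SD/mean = 1100/1080 = 1.019, hence k = 1/CV² = 0.964.
Then β = k/mean = 0.964/1080 = 0.000893.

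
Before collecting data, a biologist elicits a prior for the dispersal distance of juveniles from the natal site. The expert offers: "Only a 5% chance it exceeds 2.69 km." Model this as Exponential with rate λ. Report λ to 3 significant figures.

λ ≈ 1.11

P(T > 2.69) = e^(−λ·2.69) = 0.05, so λ = −ln(0.05)/2.69 = 1.11.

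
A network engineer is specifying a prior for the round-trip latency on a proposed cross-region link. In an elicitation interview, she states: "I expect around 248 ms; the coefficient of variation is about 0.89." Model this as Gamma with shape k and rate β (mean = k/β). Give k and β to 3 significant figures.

k ≈ 1.26, β ≈ 0.00509

For Gamma(k, rate β): mean = k/β, variance = k/β², so CV = 1/√k.
CV = 0.89, hence k = 1/CV² = 1.26.
Then β = k/mean = 1.26/248 = 0.00509.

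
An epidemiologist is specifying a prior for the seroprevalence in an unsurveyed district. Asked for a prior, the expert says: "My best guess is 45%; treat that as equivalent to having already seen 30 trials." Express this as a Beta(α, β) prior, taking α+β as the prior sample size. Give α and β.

Under the effective-sample-size interpretation, Beta(α, β) has prior mean α/(α+β) and prior sample size α+β.
So α+β = 30 and α/(α+β) = 0.45, giving α = 0.45·30 = 13.5 and β = 30 − 13.5 = 16.5.

α = 13.5, β = 16.5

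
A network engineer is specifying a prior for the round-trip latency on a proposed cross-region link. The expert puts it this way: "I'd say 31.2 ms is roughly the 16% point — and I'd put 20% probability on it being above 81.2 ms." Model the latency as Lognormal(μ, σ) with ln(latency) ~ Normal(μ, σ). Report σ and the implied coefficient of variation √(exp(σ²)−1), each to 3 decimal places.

σ ≈ 0.521, CV ≈ 0.558

If T ~ Lognormal(μ,σ) then ln T ~ Normal(μ,σ), so the p-quantile of ln T is μ + z_p·σ.
ln(31.2) = 3.44 and ln(81.2) = 4.397; z_{0.16} = -0.9945, z_{0.8} = 0.8416.
σ = (4.397 − 3.44)/(0.8416 − (-0.9945)) = 0.521.
μ = 3.44 − (-0.9945)·0.521 = 3.958.
CV = √(exp(σ²)−1) = √(exp(0.2714)−1) = 0.558.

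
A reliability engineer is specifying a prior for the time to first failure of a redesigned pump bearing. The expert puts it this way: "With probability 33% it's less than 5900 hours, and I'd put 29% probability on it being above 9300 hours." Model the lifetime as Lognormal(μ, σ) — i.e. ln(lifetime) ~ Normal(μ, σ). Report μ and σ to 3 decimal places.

μ ≈ 8.884, σ ≈ 0.458

If T ~ Lognormal(μ,σ) then ln T ~ Normal(μ,σ), so the p-quantile of ln T is μ + z_p·σ.
ln(5900) = 8.683 and ln(9300) = 9.138; z_{0.33} = -0.4399, z_{0.71} = 0.5534.
σ = (9.138 − 8.683)/(0.5534 − (-0.4399)) = 0.458.
μ = 8.683 − (-0.4399)·0.458 = 8.884.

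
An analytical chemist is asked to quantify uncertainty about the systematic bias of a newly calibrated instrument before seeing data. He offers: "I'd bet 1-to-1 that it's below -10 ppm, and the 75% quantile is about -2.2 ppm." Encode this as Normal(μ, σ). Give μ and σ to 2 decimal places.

μ = -10.00, σ = 11.56

For Normal(μ,σ), the p-quantile is μ + z_p·σ. Here z_{0.5} = 0, z_{0.75} = 0.6745.
So -10 = μ + 0σ and -2.2 = μ + 0.6745σ.
Subtracting: σ = (-2.2 − -10)/(0.6745 − (0)) = 11.56.
Then μ = -10 − (0)·11.56 = -10.00.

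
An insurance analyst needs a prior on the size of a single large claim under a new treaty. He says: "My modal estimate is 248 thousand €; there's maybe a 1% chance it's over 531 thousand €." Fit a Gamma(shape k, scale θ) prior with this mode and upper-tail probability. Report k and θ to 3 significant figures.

k ≈ 9.36, θ ≈ 29.7

Gamma(k,θ) with k>1 has mode (k−1)θ, so θ = 248/(k−1).
Need P(X < 531) = 0.99 with θ tied to k this way. Start at k = 2, θ = 248: P(X<531) ≈ 0.631.
Too low — raise k to concentrate. Iterating converges to k ≈ 9.36.
Then θ = 248/(9.36−1) ≈ 29.7.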